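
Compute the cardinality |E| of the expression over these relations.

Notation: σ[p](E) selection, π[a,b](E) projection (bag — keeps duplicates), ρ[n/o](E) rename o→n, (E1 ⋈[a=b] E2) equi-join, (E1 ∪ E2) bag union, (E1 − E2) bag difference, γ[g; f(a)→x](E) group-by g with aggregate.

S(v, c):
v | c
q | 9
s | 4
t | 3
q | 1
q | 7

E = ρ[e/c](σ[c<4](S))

Subexpression sizes:
  S → 5
  σ[c<4](S) → 2
  ρ[e/c](σ[c<4](S)) → 2

|E| = 2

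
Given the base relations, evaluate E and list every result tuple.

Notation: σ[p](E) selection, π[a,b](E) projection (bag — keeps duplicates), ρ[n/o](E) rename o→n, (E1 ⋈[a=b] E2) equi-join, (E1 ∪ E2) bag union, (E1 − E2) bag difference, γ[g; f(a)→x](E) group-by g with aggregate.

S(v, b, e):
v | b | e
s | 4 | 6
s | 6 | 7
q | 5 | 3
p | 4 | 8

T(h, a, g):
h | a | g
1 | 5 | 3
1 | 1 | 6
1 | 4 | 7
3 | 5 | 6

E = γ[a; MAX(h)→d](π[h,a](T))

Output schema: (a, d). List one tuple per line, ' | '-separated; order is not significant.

Per-node cardinality:
  T → 4
  π[h,a](T) → 4
  γ[a; MAX(h)→d](π[h,a](T)) → 3

== RESULT ==
a | d
1 | 1
4 | 1
5 | 3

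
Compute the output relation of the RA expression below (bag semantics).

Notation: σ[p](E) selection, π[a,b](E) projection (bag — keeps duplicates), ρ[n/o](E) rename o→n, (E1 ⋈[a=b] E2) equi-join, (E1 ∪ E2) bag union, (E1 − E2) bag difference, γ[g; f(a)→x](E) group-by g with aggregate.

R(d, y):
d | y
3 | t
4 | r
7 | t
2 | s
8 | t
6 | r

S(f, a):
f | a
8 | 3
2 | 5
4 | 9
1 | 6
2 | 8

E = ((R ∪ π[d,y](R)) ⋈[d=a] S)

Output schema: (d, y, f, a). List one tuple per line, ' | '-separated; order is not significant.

Row counts bottom-up:
  R → 6
  R → 6
  π[d,y](R) → 6
  (R ∪ π[d,y](R)) → 12
  S → 5
  ((R ∪ π[d,y](R)) ⋈[d=a] S) → 6

== RESULT ==
d | y | f | a
3 | t | 8 | 3
3 | t | 8 | 3
6 | r | 1 | 6
6 | r | 1 | 6
8 | t | 2 | 8
8 | t | 2 | 8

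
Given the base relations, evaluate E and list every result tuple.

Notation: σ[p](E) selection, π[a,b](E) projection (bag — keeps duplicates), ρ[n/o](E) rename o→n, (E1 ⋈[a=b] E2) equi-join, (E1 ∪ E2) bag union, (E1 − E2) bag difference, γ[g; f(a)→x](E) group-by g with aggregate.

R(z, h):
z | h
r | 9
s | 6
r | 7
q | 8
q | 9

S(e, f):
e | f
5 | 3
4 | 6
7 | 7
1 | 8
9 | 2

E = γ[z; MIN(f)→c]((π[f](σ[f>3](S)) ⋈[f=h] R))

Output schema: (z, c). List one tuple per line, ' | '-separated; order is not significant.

Subexpression sizes:
  S → 5
  σ[f>3](S) → 3
  π[f](σ[f>3](S)) → 3
  R → 5
  (π[f](σ[f>3](S)) ⋈[f=h] R) → 3
  γ[z; MIN(f)→c]((π[f](σ[f>3](S)) ⋈[f=h] R)) → 3

== RESULT ==
z | c
q | 8
r | 7
s | 6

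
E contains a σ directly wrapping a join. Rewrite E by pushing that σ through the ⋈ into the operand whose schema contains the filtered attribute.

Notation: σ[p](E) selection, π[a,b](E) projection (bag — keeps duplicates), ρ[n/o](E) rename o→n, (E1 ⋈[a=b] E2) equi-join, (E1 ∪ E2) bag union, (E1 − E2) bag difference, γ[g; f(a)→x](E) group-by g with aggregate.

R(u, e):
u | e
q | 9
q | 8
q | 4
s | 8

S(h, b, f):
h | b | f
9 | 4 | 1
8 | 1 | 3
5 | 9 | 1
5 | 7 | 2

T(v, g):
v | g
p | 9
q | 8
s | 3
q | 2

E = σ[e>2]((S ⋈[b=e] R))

σ filters on e, owned by the right side.
E' = (S ⋈[b=e] σ[e>2](R))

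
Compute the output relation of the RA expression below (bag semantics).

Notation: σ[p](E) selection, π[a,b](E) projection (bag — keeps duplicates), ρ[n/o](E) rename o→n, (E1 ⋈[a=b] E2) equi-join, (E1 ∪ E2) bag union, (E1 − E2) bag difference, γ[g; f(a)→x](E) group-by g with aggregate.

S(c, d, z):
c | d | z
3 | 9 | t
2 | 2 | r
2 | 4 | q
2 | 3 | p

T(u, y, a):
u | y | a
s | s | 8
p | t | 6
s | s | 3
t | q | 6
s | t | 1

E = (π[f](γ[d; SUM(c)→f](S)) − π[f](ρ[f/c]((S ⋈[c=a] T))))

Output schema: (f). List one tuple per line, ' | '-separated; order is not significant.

Subexpression sizes:
  S → 4
  γ[d; SUM(c)→f](S) → 4
  π[f](γ[d; SUM(c)→f](S)) → 4
  S → 4
  T → 5
  (S ⋈[c=a] T) → 1
  ρ[f/c]((S ⋈[c=a] T)) → 1
  π[f](ρ[f/c]((S ⋈[c=a] T))) → 1
  (π[f](γ[d; SUM(c)→f](S)) − π[f](ρ[f/c]((S ⋈[c=a] T)))) → 3

== RESULT ==
f
2
2
2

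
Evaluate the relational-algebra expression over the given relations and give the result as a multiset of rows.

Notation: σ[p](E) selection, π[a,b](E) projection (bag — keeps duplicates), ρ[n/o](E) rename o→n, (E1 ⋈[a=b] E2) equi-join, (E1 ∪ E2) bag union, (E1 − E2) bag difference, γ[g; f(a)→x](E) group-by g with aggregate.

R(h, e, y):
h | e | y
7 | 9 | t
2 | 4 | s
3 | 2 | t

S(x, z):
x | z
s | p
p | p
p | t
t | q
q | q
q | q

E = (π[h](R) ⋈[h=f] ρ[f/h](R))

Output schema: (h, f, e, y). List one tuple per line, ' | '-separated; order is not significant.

Row counts bottom-up:
  R → 3
  π[h](R) → 3
  R → 3
  ρ[f/h](R) → 3
  (π[h](R) ⋈[h=f] ρ[f/h](R)) → 3

== RESULT ==
h | f | e | y
2 | 2 | 4 | s
3 | 3 | 2 | t
7 | 7 | 9 | t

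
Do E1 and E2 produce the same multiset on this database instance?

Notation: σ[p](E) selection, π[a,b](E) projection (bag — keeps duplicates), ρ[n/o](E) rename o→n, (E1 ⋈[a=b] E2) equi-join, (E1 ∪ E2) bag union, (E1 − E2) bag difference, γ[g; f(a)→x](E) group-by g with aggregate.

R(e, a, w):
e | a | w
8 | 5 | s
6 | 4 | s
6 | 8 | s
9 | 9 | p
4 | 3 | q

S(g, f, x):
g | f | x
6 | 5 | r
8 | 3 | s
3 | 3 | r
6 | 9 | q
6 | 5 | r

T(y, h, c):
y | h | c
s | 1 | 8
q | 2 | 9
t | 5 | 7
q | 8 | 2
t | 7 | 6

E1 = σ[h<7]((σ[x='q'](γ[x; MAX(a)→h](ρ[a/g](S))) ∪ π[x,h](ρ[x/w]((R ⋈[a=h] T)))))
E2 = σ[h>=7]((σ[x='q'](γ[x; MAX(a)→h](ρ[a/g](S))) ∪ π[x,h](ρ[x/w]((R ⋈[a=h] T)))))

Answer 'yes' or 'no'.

E1 subexpression sizes:
  S → 5
  ρ[a/g](S) → 5
  γ[x; MAX(a)→h](ρ[a/g](S)) → 3
  σ[x='q'](γ[x; MAX(a)→h](ρ[a/g](S))) → 1
  R → 5
  T → 5
  (R ⋈[a=h] T) → 2
  ρ[x/w]((R ⋈[a=h] T)) → 2
  π[x,h](ρ[x/w]((R ⋈[a=h] T))) → 2
  (σ[x='q'](γ[x; MAX(a)→h](ρ[a/g](S))) ∪ π[x,h](ρ[x/w]((R ⋈[a=h] T)))) → 3
  σ[h<7]((σ[x='q'](γ[x; MAX(a)→h](ρ[a/g](S))) ∪ π[x,h](ρ[x/w]((R ⋈[a=h] T))))) → 2
E2 subexpression sizes:
  S → 5
  ρ[a/g](S) → 5
  γ[x; MAX(a)→h](ρ[a/g](S)) → 3
  σ[x='q'](γ[x; MAX(a)→h](ρ[a/g](S))) → 1
  R → 5
  T → 5
  (R ⋈[a=h] T) → 2
  ρ[x/w]((R ⋈[a=h] T)) → 2
  π[x,h](ρ[x/w]((R ⋈[a=h] T))) → 2
  (σ[x='q'](γ[x; MAX(a)→h](ρ[a/g](S))) ∪ π[x,h](ρ[x/w]((R ⋈[a=h] T)))) → 3
  σ[h>=7]((σ[x='q'](γ[x; MAX(a)→h](ρ[a/g](S))) ∪ π[x,h](ρ[x/w]((R ⋈[a=h] T))))) → 1

E1 result:
x | h
q | 6
s | 5
E2 result:
x | h
s | 8
Witness: ('s', 5) appears 1× in E1 but 0× in E2.

no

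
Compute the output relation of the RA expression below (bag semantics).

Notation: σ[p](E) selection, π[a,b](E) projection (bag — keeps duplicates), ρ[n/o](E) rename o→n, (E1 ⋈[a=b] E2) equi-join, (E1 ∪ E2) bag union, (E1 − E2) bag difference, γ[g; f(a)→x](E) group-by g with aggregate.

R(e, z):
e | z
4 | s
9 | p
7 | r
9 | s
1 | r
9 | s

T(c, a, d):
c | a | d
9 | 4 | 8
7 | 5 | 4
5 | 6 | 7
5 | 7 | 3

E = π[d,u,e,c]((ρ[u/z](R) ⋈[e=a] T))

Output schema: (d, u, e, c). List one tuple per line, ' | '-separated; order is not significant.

Stepwise |·|:
  R → 6
  ρ[u/z](R) → 6
  T → 4
  (ρ[u/z](R) ⋈[e=a] T) → 2
  π[d,u,e,c]((ρ[u/z](R) ⋈[e=a] T)) → 2

== RESULT ==
d | u | e | c
3 | r | 7 | 5
8 | s | 4 | 9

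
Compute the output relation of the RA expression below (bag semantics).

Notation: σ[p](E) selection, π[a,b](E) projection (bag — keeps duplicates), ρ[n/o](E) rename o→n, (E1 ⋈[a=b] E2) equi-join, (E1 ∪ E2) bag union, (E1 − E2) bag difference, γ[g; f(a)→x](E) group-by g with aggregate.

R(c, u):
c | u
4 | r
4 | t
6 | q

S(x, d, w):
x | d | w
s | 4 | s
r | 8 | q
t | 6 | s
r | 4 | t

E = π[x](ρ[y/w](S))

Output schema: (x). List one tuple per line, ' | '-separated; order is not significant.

Row counts bottom-up:
  S → 4
  ρ[y/w](S) → 4
  π[x](ρ[y/w](S)) → 4

== RESULT ==
x
r
r
s
t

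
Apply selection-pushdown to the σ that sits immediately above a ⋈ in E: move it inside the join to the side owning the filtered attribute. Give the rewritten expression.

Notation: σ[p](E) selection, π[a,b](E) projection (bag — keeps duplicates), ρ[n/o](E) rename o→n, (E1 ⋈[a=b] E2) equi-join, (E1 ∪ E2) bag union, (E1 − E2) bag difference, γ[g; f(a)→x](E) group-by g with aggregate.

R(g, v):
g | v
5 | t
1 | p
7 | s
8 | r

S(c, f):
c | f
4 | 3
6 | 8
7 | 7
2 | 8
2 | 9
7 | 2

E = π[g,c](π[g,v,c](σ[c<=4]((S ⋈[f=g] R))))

σ filters on c, owned by the left side.
E' = π[g,c](π[g,v,c]((σ[c<=4](S) ⋈[f=g] R)))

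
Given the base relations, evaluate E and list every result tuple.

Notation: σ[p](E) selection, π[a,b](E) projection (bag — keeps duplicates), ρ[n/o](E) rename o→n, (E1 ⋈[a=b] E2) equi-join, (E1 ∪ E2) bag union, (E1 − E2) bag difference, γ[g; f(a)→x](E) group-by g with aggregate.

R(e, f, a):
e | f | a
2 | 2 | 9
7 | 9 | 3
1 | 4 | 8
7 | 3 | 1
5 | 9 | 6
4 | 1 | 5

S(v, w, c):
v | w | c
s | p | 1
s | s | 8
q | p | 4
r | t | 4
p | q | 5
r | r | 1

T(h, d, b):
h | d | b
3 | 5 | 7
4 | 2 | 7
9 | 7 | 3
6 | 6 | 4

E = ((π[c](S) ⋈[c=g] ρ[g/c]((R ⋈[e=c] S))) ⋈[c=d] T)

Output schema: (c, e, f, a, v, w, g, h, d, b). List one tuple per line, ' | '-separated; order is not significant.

Per-node cardinality:
  S → 6
  π[c](S) → 6
  R → 6
  S → 6
  (R ⋈[e=c] S) → 5
  ρ[g/c]((R ⋈[e=c] S)) → 5
  (π[c](S) ⋈[c=g] ρ[g/c]((R ⋈[e=c] S))) → 9
  T → 4
  ((π[c](S) ⋈[c=g] ρ[g/c]((R ⋈[e=c] S))) ⋈[c=d] T) → 1

== RESULT ==
c | e | f | a | v | w | g | h | d | b
5 | 5 | 9 | 6 | p | q | 5 | 3 | 5 | 7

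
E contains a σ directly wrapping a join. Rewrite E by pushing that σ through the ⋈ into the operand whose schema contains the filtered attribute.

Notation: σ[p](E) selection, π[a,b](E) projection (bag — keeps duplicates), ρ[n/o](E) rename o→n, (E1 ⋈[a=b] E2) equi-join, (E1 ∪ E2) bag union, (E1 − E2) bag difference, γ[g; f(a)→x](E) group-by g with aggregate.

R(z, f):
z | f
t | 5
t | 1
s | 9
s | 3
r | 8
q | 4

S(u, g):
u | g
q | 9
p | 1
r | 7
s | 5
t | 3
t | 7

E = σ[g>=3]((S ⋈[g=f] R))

σ filters on g, owned by the left side.
E' = (σ[g>=3](S) ⋈[g=f] R)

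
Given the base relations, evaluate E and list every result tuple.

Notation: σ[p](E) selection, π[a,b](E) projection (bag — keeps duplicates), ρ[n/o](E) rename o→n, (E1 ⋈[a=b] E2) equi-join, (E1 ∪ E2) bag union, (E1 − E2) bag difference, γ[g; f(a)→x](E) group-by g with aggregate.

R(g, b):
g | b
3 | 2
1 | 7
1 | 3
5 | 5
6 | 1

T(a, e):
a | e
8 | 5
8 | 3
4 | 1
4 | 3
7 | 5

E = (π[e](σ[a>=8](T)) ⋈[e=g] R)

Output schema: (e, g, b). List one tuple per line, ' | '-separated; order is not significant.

Stepwise |·|:
  T → 5
  σ[a>=8](T) → 2
  π[e](σ[a>=8](T)) → 2
  R → 5
  (π[e](σ[a>=8](T)) ⋈[e=g] R) → 2

== RESULT ==
e | g | b
3 | 3 | 2
5 | 5 | 5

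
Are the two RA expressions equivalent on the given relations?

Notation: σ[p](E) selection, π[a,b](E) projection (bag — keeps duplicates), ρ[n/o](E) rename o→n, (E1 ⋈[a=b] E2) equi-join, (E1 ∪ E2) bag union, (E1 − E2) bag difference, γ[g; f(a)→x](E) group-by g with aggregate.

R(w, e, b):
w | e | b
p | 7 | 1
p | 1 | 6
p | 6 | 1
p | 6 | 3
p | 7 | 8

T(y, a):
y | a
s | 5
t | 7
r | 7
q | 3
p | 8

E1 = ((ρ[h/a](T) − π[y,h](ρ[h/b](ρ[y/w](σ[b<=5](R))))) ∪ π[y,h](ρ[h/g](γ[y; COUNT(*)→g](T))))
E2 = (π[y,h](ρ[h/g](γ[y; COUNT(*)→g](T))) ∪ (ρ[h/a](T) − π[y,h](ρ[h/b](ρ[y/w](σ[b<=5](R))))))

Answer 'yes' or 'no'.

E1 per-node cardinality:
  T → 5
  ρ[h/a](T) → 5
  R → 5
  σ[b<=5](R) → 3
  ρ[y/w](σ[b<=5](R)) → 3
  ρ[h/b](ρ[y/w](σ[b<=5](R))) → 3
  π[y,h](ρ[h/b](ρ[y/w](σ[b<=5](R)))) → 3
  (ρ[h/a](T) − π[y,h](ρ[h/b](ρ[y/w](σ[b<=5](R))))) → 5
  T → 5
  γ[y; COUNT(*)→g](T) → 5
  ρ[h/g](γ[y; COUNT(*)→g](T)) → 5
  π[y,h](ρ[h/g](γ[y; COUNT(*)→g](T))) → 5
  ((ρ[h/a](T) − π[y,h](ρ[h/b](ρ[y/w](σ[b<=5](R))))) ∪ π[y,h](ρ[h/g](γ[y; COUNT(*)→g](T)))) → 10
E2 per-node cardinality:
  T → 5
  γ[y; COUNT(*)→g](T) → 5
  ρ[h/g](γ[y; COUNT(*)→g](T)) → 5
  π[y,h](ρ[h/g](γ[y; COUNT(*)→g](T))) → 5
  T → 5
  ρ[h/a](T) → 5
  R → 5
  σ[b<=5](R) → 3
  ρ[y/w](σ[b<=5](R)) → 3
  ρ[h/b](ρ[y/w](σ[b<=5](R))) → 3
  π[y,h](ρ[h/b](ρ[y/w](σ[b<=5](R)))) → 3
  (ρ[h/a](T) − π[y,h](ρ[h/b](ρ[y/w](σ[b<=5](R))))) → 5
  (π[y,h](ρ[h/g](γ[y; COUNT(*)→g](T))) ∪ (ρ[h/a](T) − π[y,h](ρ[h/b](ρ[y/w](σ[b<=5](R)))))) → 10

E1 and E2 produce the same multiset:
y | h
p | 1
p | 8
q | 1
q | 3
r | 1
r | 7
s | 1
s | 5
t | 1
t | 7

yes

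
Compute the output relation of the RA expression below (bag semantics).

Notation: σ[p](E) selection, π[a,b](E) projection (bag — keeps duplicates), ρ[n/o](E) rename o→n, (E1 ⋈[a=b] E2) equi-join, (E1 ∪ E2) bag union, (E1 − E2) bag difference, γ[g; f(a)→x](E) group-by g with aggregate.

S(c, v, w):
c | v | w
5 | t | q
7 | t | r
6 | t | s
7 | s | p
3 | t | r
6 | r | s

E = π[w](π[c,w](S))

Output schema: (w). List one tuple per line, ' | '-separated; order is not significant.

Subexpression sizes:
  S → 6
  π[c,w](S) → 6
  π[w](π[c,w](S)) → 6

== RESULT ==
w
p
q
r
r
s
s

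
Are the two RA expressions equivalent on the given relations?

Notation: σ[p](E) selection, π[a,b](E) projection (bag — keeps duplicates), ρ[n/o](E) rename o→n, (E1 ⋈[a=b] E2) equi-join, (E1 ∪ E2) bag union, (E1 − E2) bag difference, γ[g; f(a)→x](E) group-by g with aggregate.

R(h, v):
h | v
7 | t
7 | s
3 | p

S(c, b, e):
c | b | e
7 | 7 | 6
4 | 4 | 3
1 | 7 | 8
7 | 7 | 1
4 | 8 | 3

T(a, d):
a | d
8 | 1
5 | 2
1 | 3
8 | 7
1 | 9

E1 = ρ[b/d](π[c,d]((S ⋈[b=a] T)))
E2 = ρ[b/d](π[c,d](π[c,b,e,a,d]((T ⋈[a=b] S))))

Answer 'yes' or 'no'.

E1 row counts bottom-up:
  S → 5
  T → 5
  (S ⋈[b=a] T) → 2
  π[c,d]((S ⋈[b=a] T)) → 2
  ρ[b/d](π[c,d]((S ⋈[b=a] T))) → 2
E2 row counts bottom-up:
  T → 5
  S → 5
  (T ⋈[a=b] S) → 2
  π[c,b,e,a,d]((T ⋈[a=b] S)) → 2
  π[c,d](π[c,b,e,a,d]((T ⋈[a=b] S))) → 2
  ρ[b/d](π[c,d](π[c,b,e,a,d]((T ⋈[a=b] S)))) → 2

E1 and E2 produce the same multiset:
c | b
4 | 1
4 | 7

yes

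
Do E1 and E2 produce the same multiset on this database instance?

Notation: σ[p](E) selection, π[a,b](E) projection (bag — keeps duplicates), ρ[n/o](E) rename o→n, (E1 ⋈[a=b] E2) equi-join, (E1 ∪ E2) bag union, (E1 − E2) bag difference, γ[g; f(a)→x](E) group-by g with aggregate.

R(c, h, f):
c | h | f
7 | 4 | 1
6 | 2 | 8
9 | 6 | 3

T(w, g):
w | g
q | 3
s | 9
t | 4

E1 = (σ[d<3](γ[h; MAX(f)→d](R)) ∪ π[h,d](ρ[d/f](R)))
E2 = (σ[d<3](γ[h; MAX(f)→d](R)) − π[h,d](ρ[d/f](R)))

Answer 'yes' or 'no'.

E1 per-node cardinality:
  R → 3
  γ[h; MAX(f)→d](R) → 3
  σ[d<3](γ[h; MAX(f)→d](R)) → 1
  R → 3
  ρ[d/f](R) → 3
  π[h,d](ρ[d/f](R)) → 3
  (σ[d<3](γ[h; MAX(f)→d](R)) ∪ π[h,d](ρ[d/f](R))) → 4
E2 per-node cardinality:
  R → 3
  γ[h; MAX(f)→d](R) → 3
  σ[d<3](γ[h; MAX(f)→d](R)) → 1
  R → 3
  ρ[d/f](R) → 3
  π[h,d](ρ[d/f](R)) → 3
  (σ[d<3](γ[h; MAX(f)→d](R)) − π[h,d](ρ[d/f](R))) → 0

E1 result:
h | d
2 | 8
4 | 1
4 | 1
6 | 3
E2 result:
h | d
(0 rows)
Witness: (6, 3) appears 1× in E1 but 0× in E2.

no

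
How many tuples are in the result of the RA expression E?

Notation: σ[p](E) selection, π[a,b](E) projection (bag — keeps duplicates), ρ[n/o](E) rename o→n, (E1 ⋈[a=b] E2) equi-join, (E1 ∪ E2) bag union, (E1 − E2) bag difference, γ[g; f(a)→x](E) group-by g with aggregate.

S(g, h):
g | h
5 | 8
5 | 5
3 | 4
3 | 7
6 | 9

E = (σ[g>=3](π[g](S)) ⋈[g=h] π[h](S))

Stepwise |·|:
  S → 5
  π[g](S) → 5
  σ[g>=3](π[g](S)) → 5
  S → 5
  π[h](S) → 5
  (σ[g>=3](π[g](S)) ⋈[g=h] π[h](S)) → 2

|E| = 2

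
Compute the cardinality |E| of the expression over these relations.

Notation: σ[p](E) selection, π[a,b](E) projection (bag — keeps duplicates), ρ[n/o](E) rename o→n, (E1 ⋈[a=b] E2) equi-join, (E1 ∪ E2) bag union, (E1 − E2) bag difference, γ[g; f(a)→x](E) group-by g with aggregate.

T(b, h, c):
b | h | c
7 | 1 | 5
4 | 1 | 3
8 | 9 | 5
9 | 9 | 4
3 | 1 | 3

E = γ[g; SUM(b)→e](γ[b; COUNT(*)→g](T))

Per-node cardinality:
  T → 5
  γ[b; COUNT(*)→g](T) → 5
  γ[g; SUM(b)→e](γ[b; COUNT(*)→g](T)) → 1

|E| = 1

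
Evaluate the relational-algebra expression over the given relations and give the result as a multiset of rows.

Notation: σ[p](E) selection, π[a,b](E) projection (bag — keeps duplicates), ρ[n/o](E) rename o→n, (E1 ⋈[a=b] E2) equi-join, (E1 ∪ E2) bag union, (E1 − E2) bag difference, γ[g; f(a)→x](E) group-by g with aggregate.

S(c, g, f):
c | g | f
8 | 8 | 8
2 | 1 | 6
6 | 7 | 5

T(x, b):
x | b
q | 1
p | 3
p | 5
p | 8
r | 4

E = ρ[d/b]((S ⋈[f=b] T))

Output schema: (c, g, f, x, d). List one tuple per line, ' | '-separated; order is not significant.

Stepwise |·|:
  S → 3
  T → 5
  (S ⋈[f=b] T) → 2
  ρ[d/b]((S ⋈[f=b] T)) → 2

== RESULT ==
c | g | f | x | d
6 | 7 | 5 | p | 5
8 | 8 | 8 | p | 8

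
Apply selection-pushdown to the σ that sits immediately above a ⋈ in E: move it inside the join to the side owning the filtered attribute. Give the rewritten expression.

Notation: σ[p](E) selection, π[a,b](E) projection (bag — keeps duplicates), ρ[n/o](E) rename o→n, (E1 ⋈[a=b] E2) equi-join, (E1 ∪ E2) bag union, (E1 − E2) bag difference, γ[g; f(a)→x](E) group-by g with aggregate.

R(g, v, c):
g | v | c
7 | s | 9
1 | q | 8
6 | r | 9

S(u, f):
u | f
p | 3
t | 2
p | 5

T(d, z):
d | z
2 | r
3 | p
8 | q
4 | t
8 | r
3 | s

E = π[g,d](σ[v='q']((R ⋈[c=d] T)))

σ filters on v, owned by the left side.
E' = π[g,d]((σ[v='q'](R) ⋈[c=d] T))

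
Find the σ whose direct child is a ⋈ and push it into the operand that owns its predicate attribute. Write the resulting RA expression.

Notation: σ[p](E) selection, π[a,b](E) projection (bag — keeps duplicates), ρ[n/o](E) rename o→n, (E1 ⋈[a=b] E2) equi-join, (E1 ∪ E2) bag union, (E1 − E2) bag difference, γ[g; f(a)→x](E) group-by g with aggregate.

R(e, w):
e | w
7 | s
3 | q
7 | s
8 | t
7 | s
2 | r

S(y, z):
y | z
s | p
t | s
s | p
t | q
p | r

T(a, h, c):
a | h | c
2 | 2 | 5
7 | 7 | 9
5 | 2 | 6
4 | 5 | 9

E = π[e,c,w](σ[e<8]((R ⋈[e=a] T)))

σ filters on e, owned by the left side.
E' = π[e,c,w]((σ[e<8](R) ⋈[e=a] T))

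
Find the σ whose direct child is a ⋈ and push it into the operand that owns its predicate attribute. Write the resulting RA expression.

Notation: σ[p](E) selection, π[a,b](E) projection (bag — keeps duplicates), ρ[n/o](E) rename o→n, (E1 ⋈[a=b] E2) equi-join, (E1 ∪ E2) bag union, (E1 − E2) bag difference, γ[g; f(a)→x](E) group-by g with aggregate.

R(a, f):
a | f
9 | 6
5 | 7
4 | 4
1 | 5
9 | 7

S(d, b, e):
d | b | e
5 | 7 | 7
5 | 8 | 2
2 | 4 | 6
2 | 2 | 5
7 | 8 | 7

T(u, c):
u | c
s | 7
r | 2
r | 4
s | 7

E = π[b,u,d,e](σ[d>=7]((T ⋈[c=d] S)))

σ filters on d, owned by the right side.
E' = π[b,u,d,e]((T ⋈[c=d] σ[d>=7](S)))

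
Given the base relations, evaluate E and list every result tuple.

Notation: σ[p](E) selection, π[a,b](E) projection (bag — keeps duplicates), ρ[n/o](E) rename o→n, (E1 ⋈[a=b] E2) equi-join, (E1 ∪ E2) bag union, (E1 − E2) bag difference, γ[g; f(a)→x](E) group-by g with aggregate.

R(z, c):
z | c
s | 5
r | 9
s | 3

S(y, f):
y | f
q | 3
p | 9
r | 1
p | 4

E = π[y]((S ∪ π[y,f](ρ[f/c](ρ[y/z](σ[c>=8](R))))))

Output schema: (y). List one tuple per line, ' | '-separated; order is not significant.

Stepwise |·|:
  S → 4
  R → 3
  σ[c>=8](R) → 1
  ρ[y/z](σ[c>=8](R)) → 1
  ρ[f/c](ρ[y/z](σ[c>=8](R))) → 1
  π[y,f](ρ[f/c](ρ[y/z](σ[c>=8](R)))) → 1
  (S ∪ π[y,f](ρ[f/c](ρ[y/z](σ[c>=8](R))))) → 5
  π[y]((S ∪ π[y,f](ρ[f/c](ρ[y/z](σ[c>=8](R)))))) → 5

== RESULT ==
y
p
p
q
r
r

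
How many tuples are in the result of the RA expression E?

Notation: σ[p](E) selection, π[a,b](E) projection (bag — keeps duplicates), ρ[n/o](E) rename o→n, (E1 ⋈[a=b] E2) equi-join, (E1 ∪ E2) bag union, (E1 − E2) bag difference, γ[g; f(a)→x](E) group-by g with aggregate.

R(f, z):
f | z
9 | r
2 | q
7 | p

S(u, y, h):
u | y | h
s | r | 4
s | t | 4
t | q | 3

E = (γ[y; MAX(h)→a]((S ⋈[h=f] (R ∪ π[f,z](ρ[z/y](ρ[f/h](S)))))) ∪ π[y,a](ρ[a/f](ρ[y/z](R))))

Subexpression sizes:
  S → 3
  R → 3
  S → 3
  ρ[f/h](S) → 3
  ρ[z/y](ρ[f/h](S)) → 3
  π[f,z](ρ[z/y](ρ[f/h](S))) → 3
  (R ∪ π[f,z](ρ[z/y](ρ[f/h](S)))) → 6
  (S ⋈[h=f] (R ∪ π[f,z](ρ[z/y](ρ[f/h](S))))) → 5
  γ[y; MAX(h)→a]((S ⋈[h=f] (R ∪ π[f,z](ρ[z/y](ρ[f/h](S)))))) → 3
  R → 3
  ρ[y/z](R) → 3
  ρ[a/f](ρ[y/z](R)) → 3
  π[y,a](ρ[a/f](ρ[y/z](R))) → 3
  (γ[y; MAX(h)→a]((S ⋈[h=f] (R ∪ π[f,z](ρ[z/y](ρ[f/h](S)))))) ∪ π[y,a](ρ[a/f](ρ[y/z](R)))) → 6

|E| = 6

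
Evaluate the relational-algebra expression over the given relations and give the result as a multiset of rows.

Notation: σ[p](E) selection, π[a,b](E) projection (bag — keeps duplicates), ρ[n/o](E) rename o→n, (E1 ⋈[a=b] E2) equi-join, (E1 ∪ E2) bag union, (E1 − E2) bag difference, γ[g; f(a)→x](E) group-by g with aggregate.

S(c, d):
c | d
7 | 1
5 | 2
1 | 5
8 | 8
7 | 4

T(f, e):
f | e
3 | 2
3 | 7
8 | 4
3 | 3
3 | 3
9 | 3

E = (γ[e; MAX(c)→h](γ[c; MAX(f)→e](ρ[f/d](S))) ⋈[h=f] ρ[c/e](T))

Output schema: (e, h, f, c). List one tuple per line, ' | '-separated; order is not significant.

Row counts bottom-up:
  S → 5
  ρ[f/d](S) → 5
  γ[c; MAX(f)→e](ρ[f/d](S)) → 4
  γ[e; MAX(c)→h](γ[c; MAX(f)→e](ρ[f/d](S))) → 4
  T → 6
  ρ[c/e](T) → 6
  (γ[e; MAX(c)→h](γ[c; MAX(f)→e](ρ[f/d](S))) ⋈[h=f] ρ[c/e](T)) → 1

== RESULT ==
e | h | f | c
8 | 8 | 8 | 4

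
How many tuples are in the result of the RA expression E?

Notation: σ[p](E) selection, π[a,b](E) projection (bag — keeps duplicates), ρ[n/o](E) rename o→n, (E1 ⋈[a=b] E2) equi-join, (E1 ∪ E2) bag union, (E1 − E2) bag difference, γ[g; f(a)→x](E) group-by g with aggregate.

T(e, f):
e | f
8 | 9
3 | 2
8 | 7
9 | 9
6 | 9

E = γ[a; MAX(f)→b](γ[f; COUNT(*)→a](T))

Subexpression sizes:
  T → 5
  γ[f; COUNT(*)→a](T) → 3
  γ[a; MAX(f)→b](γ[f; COUNT(*)→a](T)) → 2

|E| = 2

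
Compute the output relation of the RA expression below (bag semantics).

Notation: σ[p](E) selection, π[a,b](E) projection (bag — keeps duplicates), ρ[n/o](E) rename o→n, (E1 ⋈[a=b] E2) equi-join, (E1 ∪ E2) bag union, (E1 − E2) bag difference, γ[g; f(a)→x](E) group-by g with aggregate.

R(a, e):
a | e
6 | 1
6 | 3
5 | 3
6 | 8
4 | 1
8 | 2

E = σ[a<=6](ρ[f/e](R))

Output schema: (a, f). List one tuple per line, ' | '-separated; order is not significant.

Per-node cardinality:
  R → 6
  ρ[f/e](R) → 6
  σ[a<=6](ρ[f/e](R)) → 5

== RESULT ==
a | f
4 | 1
5 | 3
6 | 1
6 | 3
6 | 8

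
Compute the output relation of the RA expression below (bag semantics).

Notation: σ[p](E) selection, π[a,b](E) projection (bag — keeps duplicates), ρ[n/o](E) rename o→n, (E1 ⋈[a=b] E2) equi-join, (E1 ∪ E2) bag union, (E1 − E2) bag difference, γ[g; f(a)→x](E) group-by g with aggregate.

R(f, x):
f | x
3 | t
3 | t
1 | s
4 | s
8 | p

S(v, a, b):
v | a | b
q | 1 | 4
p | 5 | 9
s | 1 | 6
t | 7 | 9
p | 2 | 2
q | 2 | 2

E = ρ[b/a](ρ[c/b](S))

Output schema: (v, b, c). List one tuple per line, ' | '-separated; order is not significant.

Stepwise |·|:
  S → 6
  ρ[c/b](S) → 6
  ρ[b/a](ρ[c/b](S)) → 6

== RESULT ==
v | b | c
p | 2 | 2
p | 5 | 9
q | 1 | 4
q | 2 | 2
s | 1 | 6
t | 7 | 9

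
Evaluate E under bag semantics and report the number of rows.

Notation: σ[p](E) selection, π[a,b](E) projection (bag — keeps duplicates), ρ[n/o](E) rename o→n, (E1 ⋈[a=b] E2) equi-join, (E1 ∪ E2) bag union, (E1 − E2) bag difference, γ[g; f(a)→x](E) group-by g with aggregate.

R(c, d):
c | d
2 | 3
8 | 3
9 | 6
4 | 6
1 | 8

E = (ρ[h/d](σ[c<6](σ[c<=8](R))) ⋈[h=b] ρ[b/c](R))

Row counts bottom-up:
  R → 5
  σ[c<=8](R) → 4
  σ[c<6](σ[c<=8](R)) → 3
  ρ[h/d](σ[c<6](σ[c<=8](R))) → 3
  R → 5
  ρ[b/c](R) → 5
  (ρ[h/d](σ[c<6](σ[c<=8](R))) ⋈[h=b] ρ[b/c](R)) → 1

|E| = 1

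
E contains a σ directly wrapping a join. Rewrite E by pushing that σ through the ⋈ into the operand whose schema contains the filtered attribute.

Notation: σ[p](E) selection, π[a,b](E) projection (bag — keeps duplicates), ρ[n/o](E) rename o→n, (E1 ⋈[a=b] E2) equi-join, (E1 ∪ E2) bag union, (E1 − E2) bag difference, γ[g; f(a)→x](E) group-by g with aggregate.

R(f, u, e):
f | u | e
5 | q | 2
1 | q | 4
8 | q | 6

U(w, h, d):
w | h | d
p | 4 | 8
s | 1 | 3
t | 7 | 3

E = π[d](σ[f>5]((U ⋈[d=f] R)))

σ filters on f, owned by the right side.
E' = π[d]((U ⋈[d=f] σ[f>5](R)))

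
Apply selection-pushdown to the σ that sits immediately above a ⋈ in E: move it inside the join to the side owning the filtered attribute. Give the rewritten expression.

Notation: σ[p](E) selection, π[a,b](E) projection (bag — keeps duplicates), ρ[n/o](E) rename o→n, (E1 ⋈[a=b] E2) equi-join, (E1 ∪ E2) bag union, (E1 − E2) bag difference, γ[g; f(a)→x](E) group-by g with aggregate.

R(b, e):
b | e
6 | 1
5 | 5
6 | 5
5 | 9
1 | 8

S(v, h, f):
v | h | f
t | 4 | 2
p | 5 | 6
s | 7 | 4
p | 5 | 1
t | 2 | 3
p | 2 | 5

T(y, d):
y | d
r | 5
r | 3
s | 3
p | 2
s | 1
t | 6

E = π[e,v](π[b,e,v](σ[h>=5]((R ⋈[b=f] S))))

σ filters on h, owned by the right side.
E' = π[e,v](π[b,e,v]((R ⋈[b=f] σ[h>=5](S))))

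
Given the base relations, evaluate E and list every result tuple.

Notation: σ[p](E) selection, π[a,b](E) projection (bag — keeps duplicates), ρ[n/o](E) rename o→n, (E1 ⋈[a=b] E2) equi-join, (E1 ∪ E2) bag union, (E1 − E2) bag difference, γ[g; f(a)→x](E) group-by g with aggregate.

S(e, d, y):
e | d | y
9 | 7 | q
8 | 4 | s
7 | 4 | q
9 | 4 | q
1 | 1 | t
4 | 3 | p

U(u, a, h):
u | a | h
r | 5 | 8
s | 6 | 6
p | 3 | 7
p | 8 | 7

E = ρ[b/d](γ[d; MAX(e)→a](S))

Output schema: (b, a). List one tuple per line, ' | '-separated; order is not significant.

Row counts bottom-up:
  S → 6
  γ[d; MAX(e)→a](S) → 4
  ρ[b/d](γ[d; MAX(e)→a](S)) → 4

== RESULT ==
b | a
1 | 1
3 | 4
4 | 9
7 | 9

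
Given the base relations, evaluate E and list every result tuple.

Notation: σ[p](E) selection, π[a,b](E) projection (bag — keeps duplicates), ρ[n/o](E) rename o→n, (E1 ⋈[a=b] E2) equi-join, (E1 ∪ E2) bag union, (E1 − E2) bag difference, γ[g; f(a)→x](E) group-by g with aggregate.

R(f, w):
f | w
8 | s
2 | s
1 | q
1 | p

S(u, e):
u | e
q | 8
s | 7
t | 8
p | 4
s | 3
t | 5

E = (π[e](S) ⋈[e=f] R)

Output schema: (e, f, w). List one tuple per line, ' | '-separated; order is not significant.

Stepwise |·|:
  S → 6
  π[e](S) → 6
  R → 4
  (π[e](S) ⋈[e=f] R) → 2

== RESULT ==
e | f | w
8 | 8 | s
8 | 8 | s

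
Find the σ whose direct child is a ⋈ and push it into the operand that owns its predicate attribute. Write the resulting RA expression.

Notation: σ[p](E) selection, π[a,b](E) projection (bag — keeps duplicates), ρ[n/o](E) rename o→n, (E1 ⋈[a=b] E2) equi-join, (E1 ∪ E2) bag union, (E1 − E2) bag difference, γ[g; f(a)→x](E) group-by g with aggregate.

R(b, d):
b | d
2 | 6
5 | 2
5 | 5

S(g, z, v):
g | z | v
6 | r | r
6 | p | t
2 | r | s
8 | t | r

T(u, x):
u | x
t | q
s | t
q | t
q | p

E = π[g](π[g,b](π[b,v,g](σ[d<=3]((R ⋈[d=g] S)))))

σ filters on d, owned by the left side.
E' = π[g](π[g,b](π[b,v,g]((σ[d<=3](R) ⋈[d=g] S))))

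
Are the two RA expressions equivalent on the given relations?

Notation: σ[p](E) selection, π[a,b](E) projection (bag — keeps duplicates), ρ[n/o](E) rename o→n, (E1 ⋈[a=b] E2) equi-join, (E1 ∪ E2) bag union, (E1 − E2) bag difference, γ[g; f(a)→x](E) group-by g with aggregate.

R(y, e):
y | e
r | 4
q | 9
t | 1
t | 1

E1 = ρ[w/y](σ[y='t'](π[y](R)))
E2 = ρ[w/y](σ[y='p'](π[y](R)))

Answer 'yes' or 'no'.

E1 stepwise |·|:
  R → 4
  π[y](R) → 4
  σ[y='t'](π[y](R)) → 2
  ρ[w/y](σ[y='t'](π[y](R))) → 2
E2 stepwise |·|:
  R → 4
  π[y](R) → 4
  σ[y='p'](π[y](R)) → 0
  ρ[w/y](σ[y='p'](π[y](R))) → 0

E1 result:
w
t
t
E2 result:
w
(0 rows)
Witness: ('t',) appears 2× in E1 but 0× in E2.

no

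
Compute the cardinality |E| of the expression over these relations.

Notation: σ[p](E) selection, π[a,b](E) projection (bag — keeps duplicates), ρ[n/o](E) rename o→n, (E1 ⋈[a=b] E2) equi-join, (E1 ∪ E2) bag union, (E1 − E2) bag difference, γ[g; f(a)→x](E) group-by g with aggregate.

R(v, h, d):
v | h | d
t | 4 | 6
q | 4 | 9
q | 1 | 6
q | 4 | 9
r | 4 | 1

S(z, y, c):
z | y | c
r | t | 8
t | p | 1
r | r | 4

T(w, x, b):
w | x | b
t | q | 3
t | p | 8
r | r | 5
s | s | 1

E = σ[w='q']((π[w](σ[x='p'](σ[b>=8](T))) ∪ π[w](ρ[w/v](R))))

Per-node cardinality:
  T → 4
  σ[b>=8](T) → 1
  σ[x='p'](σ[b>=8](T)) → 1
  π[w](σ[x='p'](σ[b>=8](T))) → 1
  R → 5
  ρ[w/v](R) → 5
  π[w](ρ[w/v](R)) → 5
  (π[w](σ[x='p'](σ[b>=8](T))) ∪ π[w](ρ[w/v](R))) → 6
  σ[w='q']((π[w](σ[x='p'](σ[b>=8](T))) ∪ π[w](ρ[w/v](R)))) → 3

|E| = 3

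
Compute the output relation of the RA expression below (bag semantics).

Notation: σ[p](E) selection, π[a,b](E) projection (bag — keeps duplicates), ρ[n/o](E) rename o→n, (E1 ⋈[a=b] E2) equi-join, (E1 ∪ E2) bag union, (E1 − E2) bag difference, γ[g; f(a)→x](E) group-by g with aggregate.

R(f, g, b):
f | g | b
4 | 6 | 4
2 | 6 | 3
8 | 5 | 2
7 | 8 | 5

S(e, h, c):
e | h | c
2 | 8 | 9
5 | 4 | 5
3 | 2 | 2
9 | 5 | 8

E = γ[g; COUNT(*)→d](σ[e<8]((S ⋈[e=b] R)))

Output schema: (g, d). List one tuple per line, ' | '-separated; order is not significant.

Subexpression sizes:
  S → 4
  R → 4
  (S ⋈[e=b] R) → 3
  σ[e<8]((S ⋈[e=b] R)) → 3
  γ[g; COUNT(*)→d](σ[e<8]((S ⋈[e=b] R))) → 3

== RESULT ==
g | d
5 | 1
6 | 1
8 | 1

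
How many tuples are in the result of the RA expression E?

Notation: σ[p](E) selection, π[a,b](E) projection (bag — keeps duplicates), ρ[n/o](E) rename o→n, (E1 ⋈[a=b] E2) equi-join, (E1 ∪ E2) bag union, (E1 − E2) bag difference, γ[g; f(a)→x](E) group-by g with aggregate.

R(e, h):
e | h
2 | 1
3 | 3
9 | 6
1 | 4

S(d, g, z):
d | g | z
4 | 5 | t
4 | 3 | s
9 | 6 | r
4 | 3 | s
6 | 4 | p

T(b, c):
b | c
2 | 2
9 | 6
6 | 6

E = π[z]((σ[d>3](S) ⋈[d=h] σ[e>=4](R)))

Subexpression sizes:
  S → 5
  σ[d>3](S) → 5
  R → 4
  σ[e>=4](R) → 1
  (σ[d>3](S) ⋈[d=h] σ[e>=4](R)) → 1
  π[z]((σ[d>3](S) ⋈[d=h] σ[e>=4](R))) → 1

|E| = 1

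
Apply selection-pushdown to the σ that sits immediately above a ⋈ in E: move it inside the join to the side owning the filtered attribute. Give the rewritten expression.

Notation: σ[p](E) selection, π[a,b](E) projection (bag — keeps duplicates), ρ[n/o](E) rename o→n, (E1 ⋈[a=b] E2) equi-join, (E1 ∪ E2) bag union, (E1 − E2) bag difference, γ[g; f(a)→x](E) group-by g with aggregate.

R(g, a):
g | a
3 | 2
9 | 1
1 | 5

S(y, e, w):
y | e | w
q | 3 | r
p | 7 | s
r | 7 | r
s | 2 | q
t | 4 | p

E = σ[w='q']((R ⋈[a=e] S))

σ filters on w, owned by the right side.
E' = (R ⋈[a=e] σ[w='q'](S))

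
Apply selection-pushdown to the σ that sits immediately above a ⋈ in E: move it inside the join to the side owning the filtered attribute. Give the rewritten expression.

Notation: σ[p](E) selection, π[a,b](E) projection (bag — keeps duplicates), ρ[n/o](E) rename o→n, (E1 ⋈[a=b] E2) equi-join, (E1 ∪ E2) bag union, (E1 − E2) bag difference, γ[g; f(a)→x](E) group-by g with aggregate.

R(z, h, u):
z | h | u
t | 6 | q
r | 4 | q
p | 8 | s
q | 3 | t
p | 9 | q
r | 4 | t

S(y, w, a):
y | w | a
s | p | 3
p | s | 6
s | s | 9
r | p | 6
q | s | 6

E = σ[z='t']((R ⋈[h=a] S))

σ filters on z, owned by the left side.
E' = (σ[z='t'](R) ⋈[h=a] S)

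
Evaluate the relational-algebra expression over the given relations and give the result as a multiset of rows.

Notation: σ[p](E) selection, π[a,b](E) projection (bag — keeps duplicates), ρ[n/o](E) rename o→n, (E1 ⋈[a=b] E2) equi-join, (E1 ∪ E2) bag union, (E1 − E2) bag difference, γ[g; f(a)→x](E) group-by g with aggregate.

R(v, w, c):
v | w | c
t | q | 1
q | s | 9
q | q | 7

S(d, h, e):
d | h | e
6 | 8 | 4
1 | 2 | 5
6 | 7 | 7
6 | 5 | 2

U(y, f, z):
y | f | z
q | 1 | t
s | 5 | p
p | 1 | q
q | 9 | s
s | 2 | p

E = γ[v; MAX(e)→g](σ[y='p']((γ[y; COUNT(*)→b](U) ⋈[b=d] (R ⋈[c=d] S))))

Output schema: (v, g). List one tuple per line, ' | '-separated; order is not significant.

Row counts bottom-up:
  U → 5
  γ[y; COUNT(*)→b](U) → 3
  R → 3
  S → 4
  (R ⋈[c=d] S) → 1
  (γ[y; COUNT(*)→b](U) ⋈[b=d] (R ⋈[c=d] S)) → 1
  σ[y='p']((γ[y; COUNT(*)→b](U) ⋈[b=d] (R ⋈[c=d] S))) → 1
  γ[v; MAX(e)→g](σ[y='p']((γ[y; COUNT(*)→b](U) ⋈[b=d] (R ⋈[c=d] S)))) → 1

== RESULT ==
v | g
t | 5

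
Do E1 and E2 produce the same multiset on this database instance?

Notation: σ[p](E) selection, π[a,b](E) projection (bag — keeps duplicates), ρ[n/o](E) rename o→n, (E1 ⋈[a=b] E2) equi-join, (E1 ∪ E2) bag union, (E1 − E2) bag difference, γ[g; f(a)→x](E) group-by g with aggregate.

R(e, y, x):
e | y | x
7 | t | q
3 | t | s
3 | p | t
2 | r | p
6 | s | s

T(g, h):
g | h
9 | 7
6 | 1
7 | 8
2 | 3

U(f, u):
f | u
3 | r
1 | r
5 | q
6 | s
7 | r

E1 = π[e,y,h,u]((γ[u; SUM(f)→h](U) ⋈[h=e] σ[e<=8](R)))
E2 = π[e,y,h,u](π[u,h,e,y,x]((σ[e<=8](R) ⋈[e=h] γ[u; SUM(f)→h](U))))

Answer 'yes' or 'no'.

E1 row counts bottom-up:
  U → 5
  γ[u; SUM(f)→h](U) → 3
  R → 5
  σ[e<=8](R) → 5
  (γ[u; SUM(f)→h](U) ⋈[h=e] σ[e<=8](R)) → 1
  π[e,y,h,u]((γ[u; SUM(f)→h](U) ⋈[h=e] σ[e<=8](R))) → 1
E2 row counts bottom-up:
  R → 5
  σ[e<=8](R) → 5
  U → 5
  γ[u; SUM(f)→h](U) → 3
  (σ[e<=8](R) ⋈[e=h] γ[u; SUM(f)→h](U)) → 1
  π[u,h,e,y,x]((σ[e<=8](R) ⋈[e=h] γ[u; SUM(f)→h](U))) → 1
  π[e,y,h,u](π[u,h,e,y,x]((σ[e<=8](R) ⋈[e=h] γ[u; SUM(f)→h](U)))) → 1

E1 and E2 produce the same multiset:
e | y | h | u
6 | s | 6 | s

yes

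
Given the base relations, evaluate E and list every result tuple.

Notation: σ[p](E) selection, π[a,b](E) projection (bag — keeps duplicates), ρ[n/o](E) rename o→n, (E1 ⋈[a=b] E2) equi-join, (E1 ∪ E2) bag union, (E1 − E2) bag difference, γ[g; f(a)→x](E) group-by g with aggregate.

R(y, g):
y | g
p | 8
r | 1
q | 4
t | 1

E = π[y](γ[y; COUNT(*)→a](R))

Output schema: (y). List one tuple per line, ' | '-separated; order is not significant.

Row counts bottom-up:
  R → 4
  γ[y; COUNT(*)→a](R) → 4
  π[y](γ[y; COUNT(*)→a](R)) → 4

== RESULT ==
y
p
q
r
t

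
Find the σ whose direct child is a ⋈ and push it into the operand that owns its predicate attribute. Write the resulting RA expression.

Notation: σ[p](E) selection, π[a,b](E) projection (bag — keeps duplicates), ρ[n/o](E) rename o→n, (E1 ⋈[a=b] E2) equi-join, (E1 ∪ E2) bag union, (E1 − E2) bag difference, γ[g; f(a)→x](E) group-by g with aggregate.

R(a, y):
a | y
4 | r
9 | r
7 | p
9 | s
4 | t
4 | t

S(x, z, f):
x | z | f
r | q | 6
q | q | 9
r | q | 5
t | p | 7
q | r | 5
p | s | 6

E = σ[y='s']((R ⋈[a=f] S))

σ filters on y, owned by the left side.
E' = (σ[y='s'](R) ⋈[a=f] S)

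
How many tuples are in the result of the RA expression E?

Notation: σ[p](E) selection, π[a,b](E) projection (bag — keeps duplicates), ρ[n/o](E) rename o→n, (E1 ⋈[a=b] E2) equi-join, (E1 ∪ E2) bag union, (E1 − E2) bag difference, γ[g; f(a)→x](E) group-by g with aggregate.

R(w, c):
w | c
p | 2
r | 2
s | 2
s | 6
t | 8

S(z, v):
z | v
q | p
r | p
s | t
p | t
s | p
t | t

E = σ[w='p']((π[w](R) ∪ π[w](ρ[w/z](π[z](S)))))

Row counts bottom-up:
  R → 5
  π[w](R) → 5
  S → 6
  π[z](S) → 6
  ρ[w/z](π[z](S)) → 6
  π[w](ρ[w/z](π[z](S))) → 6
  (π[w](R) ∪ π[w](ρ[w/z](π[z](S)))) → 11
  σ[w='p']((π[w](R) ∪ π[w](ρ[w/z](π[z](S))))) → 2

|E| = 2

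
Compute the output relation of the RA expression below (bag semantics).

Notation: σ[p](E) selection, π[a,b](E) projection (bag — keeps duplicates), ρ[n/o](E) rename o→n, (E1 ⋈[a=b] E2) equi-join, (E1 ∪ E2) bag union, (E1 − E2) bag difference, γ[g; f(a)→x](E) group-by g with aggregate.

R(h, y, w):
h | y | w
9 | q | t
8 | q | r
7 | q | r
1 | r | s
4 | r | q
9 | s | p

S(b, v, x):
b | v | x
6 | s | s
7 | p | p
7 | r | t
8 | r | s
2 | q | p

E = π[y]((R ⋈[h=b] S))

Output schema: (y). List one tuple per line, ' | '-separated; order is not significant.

Row counts bottom-up:
  R → 6
  S → 5
  (R ⋈[h=b] S) → 3
  π[y]((R ⋈[h=b] S)) → 3

== RESULT ==
y
q
q
q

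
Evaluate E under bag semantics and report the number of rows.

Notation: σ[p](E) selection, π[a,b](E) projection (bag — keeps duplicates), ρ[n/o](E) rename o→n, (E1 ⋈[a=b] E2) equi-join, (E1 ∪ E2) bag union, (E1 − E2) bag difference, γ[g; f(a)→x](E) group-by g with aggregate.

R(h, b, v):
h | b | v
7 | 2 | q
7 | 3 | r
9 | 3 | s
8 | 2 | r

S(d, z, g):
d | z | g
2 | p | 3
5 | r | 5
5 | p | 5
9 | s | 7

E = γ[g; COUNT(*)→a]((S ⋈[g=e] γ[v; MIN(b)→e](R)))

Row counts bottom-up:
  S → 4
  R → 4
  γ[v; MIN(b)→e](R) → 3
  (S ⋈[g=e] γ[v; MIN(b)→e](R)) → 1
  γ[g; COUNT(*)→a]((S ⋈[g=e] γ[v; MIN(b)→e](R))) → 1

|E| = 1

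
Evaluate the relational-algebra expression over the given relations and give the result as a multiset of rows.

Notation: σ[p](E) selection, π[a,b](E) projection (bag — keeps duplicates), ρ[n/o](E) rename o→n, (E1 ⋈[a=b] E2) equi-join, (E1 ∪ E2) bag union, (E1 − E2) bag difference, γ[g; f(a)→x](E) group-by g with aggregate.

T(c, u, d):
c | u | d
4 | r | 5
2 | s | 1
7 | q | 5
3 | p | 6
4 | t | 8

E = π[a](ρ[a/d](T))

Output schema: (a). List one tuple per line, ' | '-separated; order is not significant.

Per-node cardinality:
  T → 5
  ρ[a/d](T) → 5
  π[a](ρ[a/d](T)) → 5

== RESULT ==
a
1
5
5
6
8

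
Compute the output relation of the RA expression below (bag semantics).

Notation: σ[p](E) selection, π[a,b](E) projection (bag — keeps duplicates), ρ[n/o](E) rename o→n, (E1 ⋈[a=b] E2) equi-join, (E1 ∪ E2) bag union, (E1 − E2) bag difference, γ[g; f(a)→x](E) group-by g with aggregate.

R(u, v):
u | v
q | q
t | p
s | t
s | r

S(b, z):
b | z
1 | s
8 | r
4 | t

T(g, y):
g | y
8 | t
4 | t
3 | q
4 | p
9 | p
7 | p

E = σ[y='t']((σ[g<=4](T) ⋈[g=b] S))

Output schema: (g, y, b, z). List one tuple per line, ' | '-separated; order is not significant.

Per-node cardinality:
  T → 6
  σ[g<=4](T) → 3
  S → 3
  (σ[g<=4](T) ⋈[g=b] S) → 2
  σ[y='t']((σ[g<=4](T) ⋈[g=b] S)) → 1

== RESULT ==
g | y | b | z
4 | t | 4 | t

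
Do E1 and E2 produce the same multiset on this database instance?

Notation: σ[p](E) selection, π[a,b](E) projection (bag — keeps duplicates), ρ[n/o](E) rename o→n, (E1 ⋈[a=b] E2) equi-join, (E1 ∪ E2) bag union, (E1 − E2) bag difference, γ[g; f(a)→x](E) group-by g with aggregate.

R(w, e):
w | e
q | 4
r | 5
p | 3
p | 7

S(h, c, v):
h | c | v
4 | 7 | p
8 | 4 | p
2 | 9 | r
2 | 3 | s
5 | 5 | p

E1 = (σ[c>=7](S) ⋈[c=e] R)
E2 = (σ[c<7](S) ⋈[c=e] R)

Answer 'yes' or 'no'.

E1 row counts bottom-up:
  S → 5
  σ[c>=7](S) → 2
  R → 4
  (σ[c>=7](S) ⋈[c=e] R) → 1
E2 row counts bottom-up:
  S → 5
  σ[c<7](S) → 3
  R → 4
  (σ[c<7](S) ⋈[c=e] R) → 3

E1 result:
h | c | v | w | e
4 | 7 | p | p | 7
E2 result:
h | c | v | w | e
2 | 3 | s | p | 3
5 | 5 | p | r | 5
8 | 4 | p | q | 4
Witness: (4, 7, 'p', 'p', 7) appears 1× in E1 but 0× in E2.

no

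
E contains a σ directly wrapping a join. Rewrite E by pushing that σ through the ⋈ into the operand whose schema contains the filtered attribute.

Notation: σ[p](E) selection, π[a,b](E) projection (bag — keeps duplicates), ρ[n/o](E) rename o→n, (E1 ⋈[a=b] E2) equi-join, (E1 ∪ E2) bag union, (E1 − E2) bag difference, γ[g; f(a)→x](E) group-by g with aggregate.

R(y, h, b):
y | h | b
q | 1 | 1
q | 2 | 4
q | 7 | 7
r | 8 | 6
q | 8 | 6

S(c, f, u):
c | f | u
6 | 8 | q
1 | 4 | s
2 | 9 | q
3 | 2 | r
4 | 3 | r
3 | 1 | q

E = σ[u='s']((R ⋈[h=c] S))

σ filters on u, owned by the right side.
E' = (R ⋈[h=c] σ[u='s'](S))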